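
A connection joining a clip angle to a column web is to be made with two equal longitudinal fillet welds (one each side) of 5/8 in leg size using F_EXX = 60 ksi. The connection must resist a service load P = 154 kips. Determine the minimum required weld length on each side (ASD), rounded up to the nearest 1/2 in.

Throat t_e = 0.707 × 0.625 = 0.4419 in.
r_n/Ω = (0.6 × 60 × 0.4419) / 2.0 = 7.954 kip/in.
L_req = P / (r_n/Ω) = 154 / 7.954 = 19.36 in total.
Per side: 19.36 / 2 = 9.681 in.
Round up → use L = 10 in on each side.

L = 10 in on each side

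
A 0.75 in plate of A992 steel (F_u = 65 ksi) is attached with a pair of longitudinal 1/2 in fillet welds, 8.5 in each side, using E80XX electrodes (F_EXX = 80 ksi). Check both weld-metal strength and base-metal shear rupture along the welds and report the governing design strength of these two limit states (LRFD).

φR_n ≈ 216 kips (weld metal governs)

t_e = 0.707 × 0.5 = 0.3535 in; L = 17 in.
Weld metal: φR_n = 0.75 × 0.6 × 80 × 0.3535 × 17 = 216.3 kips.
Base metal (shear rupture): φR_n = 0.75 × 0.6 × 65 × 0.75 × 17 = 372.9 kips.
Governing: weld metal.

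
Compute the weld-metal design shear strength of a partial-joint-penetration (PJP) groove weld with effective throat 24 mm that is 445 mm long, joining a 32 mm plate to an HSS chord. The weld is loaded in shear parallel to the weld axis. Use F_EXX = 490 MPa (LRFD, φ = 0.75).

φR_n ≈ 2350 kN

Effective throat (given) t_e = 24 mm.
A_we = 24 × 445 = 10680 mm².
F_nw = 0.6 F_EXX = 294 MPa.
φR_n = 0.75 × 294 × 10680 × 10⁻³ = 2355 kN.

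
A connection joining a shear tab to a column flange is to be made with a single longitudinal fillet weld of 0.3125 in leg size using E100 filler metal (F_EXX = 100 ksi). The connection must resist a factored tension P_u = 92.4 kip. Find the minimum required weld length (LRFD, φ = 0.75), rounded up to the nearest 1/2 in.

Throat t_e = 0.707 × 0.3125 = 0.2209 in.
φr_n = 0.75 × 0.6 × 100 × 0.2209 = 9.942 kip/in.
L_req = P_u / φr_n = 92.4 / 9.942 = 9.294 in total.
Round up → use L = 9.5 in.

L = 9.5 in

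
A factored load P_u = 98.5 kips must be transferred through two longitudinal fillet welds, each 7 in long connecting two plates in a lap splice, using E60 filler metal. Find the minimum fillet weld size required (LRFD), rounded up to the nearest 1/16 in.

E60XX → F_EXX = 60 ksi.
Total weld length L = 14 in.
Required throat t_e = P_u / (φ × 0.6 F_EXX × L) = 98.5 / (0.75 × 0.6 × 60 × 14) = 0.2606 in.
Required leg w = t_e / 0.707 = 0.3686 in → use 3/8 in.

w = 3/8 in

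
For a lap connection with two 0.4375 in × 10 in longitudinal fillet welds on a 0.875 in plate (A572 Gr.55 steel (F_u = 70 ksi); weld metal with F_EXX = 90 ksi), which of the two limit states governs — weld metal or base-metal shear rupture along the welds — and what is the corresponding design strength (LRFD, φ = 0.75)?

t_e = 0.707 × 0.4375 = 0.3093 in; L = 20 in.
Weld metal: φR_n = 0.75 × 0.6 × 90 × 0.3093 × 20 = 250.5 kip.
Base metal (shear rupture): φR_n = 0.75 × 0.6 × 70 × 0.875 × 20 = 551.2 kip.
Governing: weld metal.

φR_n ≈ 251 kip (weld metal governs)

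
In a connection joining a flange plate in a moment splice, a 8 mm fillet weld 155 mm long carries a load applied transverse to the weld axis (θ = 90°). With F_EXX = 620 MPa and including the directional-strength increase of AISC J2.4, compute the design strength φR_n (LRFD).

φR_n ≈ 367 kN

t_e = 0.707 × 8 = 5.656 mm; A_we = 5.656 × 155 = 876.7 mm².
Directional factor: 1.0 + 0.5 sin^1.5(90°) = 1.5.
F_nw = 0.6 × 620 × 1.5 = 558 MPa.
φR_n = 0.75 × 558 × 876.7 × 10⁻³ = 366.9 kN.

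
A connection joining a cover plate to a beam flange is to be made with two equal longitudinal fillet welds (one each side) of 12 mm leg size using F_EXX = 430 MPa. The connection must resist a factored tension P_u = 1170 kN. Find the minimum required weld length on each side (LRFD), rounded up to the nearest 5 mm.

L = 360 mm on each side

Throat t_e = 0.707 × 12 = 8.484 mm.
φr_n = 0.75 × 0.6 × 430 × 8.484 × 10⁻³ = 1.642 kN/mm.
L_req = P_u / φr_n = 1170 / 1.642 = 712.7 mm total.
Per side: 712.7 / 2 = 356.3 mm.
Round up → use L = 360 mm on each side.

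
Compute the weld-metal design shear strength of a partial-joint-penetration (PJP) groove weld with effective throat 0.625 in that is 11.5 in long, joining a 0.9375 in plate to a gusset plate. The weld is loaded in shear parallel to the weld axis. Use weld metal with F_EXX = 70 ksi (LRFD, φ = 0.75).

φR_n ≈ 226 kips

Effective throat (given) t_e = 0.625 in.
A_we = 0.625 × 11.5 = 7.188 in².
F_nw = 0.6 F_EXX = 42 ksi.
φR_n = 0.75 × 42 × 7.188 = 226.4 kips.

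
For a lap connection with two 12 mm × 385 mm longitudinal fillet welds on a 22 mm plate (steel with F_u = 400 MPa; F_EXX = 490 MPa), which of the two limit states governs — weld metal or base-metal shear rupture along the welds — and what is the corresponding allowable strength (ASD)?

t_e = 0.707 × 12 = 8.484 mm; L = 770 mm.
Weld metal: R_n/Ω = (1/2.0) × 0.6 × 490 × 8.484 × 770 × 10⁻³ = 960.3 kN.
Base metal (shear rupture): R_n/Ω = (1/2.0) × 0.6 × 400 × 22 × 770 × 10⁻³ = 2033 kN.
Governing: weld metal.

R_n/Ω ≈ 960 kN (weld metal governs)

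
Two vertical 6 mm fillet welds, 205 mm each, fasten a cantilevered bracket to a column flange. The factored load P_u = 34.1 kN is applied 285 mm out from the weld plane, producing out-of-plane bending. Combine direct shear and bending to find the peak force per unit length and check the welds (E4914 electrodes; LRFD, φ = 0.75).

f_max ≈ 699 N/mm; adequate

E49XX → F_EXX = 490 MPa.
L_w = 2 × 205 = 410 mm; section modulus (unit throat) S = 2 × L²/6 = 14010 mm².
Direct shear f_v = P/L_w = 34.1×10³/410 = 83.17 N/mm.
Moment M = P × e = 34.1×10³ × 285 = 9718500 N·mm; bending f_b = M/S = 693.8 N/mm.
f_max = √(f_v² + f_b²) = √(83.17² + 693.8²) = 698.7 N/mm.
φr_n = 0.75 × 0.6 × 490 × (0.707 × 6) = 935.4 N/mm → adequate.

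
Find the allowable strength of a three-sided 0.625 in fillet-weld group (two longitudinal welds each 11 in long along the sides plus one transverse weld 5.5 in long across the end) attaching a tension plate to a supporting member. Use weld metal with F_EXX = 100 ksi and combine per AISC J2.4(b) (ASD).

R_n/Ω ≈ 365 kips

t_e = 0.707 × 0.625 = 0.4419 in.
R_nwl = 0.6 × 100 × 0.4419 × 22 = 583.3 kips (longitudinal, 2 welds).
R_nwt = 0.6 × 100 × 0.4419 × 5.5 = 145.8 kips (transverse, base value).
(i) R_nwl + R_nwt = 729.1 kips; (ii) 0.85 R_nwl + 1.5 R_nwt = 714.5 kips.
R_n = max = 729.1 kips [governs: (i)]; R_n/Ω = 364.5 kips.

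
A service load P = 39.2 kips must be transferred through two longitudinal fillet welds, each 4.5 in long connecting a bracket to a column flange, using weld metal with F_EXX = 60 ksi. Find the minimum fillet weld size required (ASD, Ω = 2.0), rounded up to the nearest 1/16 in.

Total weld length L = 9 in.
Required throat t_e = P × Ω / (0.6 F_EXX × L) = 39.2 × 2.0 / (0.6 × 60 × 9) = 0.242 in.
Required leg w = t_e / 0.707 = 0.3423 in → use 3/8 in.

w = 3/8 in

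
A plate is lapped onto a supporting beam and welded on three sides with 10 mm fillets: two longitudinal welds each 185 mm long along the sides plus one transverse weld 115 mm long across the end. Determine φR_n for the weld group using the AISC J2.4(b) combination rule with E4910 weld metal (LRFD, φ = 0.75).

φR_n ≈ 759 kN

E49XX → F_EXX = 490 MPa.
t_e = 0.707 × 10 = 7.07 mm.
R_nwl = 0.6 × 490 × 7.07 × 370 × 10⁻³ = 769.1 kN (longitudinal, 2 welds).
R_nwt = 0.6 × 490 × 7.07 × 115 × 10⁻³ = 239 kN (transverse, base value).
(i) R_nwl + R_nwt = 1008 kN; (ii) 0.85 R_nwl + 1.5 R_nwt = 1012 kN.
R_n = max = 1012 kN [governs: (ii)]; φR_n = 759.2 kN.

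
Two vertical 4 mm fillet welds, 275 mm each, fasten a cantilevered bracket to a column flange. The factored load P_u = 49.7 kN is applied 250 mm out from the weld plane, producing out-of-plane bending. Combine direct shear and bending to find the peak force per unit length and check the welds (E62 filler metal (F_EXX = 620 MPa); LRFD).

f_max ≈ 501 N/mm; adequate

L_w = 2 × 275 = 550 mm; section modulus (unit throat) S = 2 × L²/6 = 25210 mm².
Direct shear f_v = P/L_w = 49.7×10³/550 = 90.36 N/mm.
Moment M = P × e = 49.7×10³ × 250 = 12425000 N·mm; bending f_b = M/S = 492.9 N/mm.
f_max = √(f_v² + f_b²) = √(90.36² + 492.9²) = 501.1 N/mm.
φr_n = 0.75 × 0.6 × 620 × (0.707 × 4) = 789 N/mm → adequate.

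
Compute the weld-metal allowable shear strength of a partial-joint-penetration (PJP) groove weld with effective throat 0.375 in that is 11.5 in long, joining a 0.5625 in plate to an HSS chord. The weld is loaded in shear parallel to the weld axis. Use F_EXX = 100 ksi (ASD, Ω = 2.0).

R_n/Ω ≈ 129 kips

Effective throat (given) t_e = 0.375 in.
A_we = 0.375 × 11.5 = 4.312 in².
F_nw = 0.6 F_EXX = 60 ksi.
R_n/Ω = (60 × 4.312) / 2.0 = 129.4 kips.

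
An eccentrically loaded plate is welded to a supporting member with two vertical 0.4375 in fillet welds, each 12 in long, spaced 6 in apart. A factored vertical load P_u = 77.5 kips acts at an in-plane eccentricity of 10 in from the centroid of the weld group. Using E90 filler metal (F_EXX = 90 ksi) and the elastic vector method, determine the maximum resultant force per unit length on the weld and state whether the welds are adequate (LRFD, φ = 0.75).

Total weld length L_w = 24 in. Treat welds as unit-width lines.
Polar moment about centroid: J = 2[d³/12 + d(b/2)²] = 2[12³/12 + 12×3²] = 504 in³.
Direct shear f_v = P/L_w = 77.5 / 24 = 3.229 kip/in (vertical).
Torsion M = P·e = 77.5 × 10 = 775 kip·in.
Critical point at (x, y) = (3, 6) from centroid. f_tx = M·y/J = 9.226 kip/in; f_ty = M·x/J = 4.613 kip/in.
Resultant f_max = √[f_tx² + (f_v + f_ty)²] = √[9.226² + (3.229 + 4.613)²] = 12.11 kip/in.
Capacity per unit length: φr_n = 0.75 × 0.6 × 90 × (0.707 × 0.4375) = 12.53 kip/in.
12.11 ≤ 12.53 → adequate.

f_max ≈ 12.1 kip/in; adequate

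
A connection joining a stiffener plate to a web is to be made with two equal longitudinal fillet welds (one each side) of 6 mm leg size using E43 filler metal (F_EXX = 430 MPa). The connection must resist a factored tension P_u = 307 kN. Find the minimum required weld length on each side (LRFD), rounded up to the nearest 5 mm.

L = 190 mm on each side

Throat t_e = 0.707 × 6 = 4.242 mm.
φr_n = 0.75 × 0.6 × 430 × 4.242 × 10⁻³ = 0.8208 kN/mm.
L_req = P_u / φr_n = 307 / 0.8208 = 374 mm total.
Per side: 374 / 2 = 187 mm.
Round up → use L = 190 mm on each side.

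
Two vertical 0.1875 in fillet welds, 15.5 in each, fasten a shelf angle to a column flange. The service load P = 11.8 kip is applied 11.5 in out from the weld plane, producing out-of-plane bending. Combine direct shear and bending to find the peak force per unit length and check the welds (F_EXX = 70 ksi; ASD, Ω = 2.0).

L_w = 2 × 15.5 = 31 in; section modulus (unit throat) S = 2 × L²/6 = 80.08 in².
Direct shear f_v = P/L_w = 11.8/31 = 0.3806 kip/in.
Moment M = P × e = 11.8 × 11.5 = 135.7 kip·in; bending f_b = M/S = 1.694 kip/in.
f_max = √(f_v² + f_b²) = √(0.3806² + 1.694²) = 1.737 kip/in.
r_n/Ω = (1/2.0) × 0.6 × 70 × (0.707 × 0.1875) = 2.784 kip/in → adequate.

f_max ≈ 1.74 kip/in; adequate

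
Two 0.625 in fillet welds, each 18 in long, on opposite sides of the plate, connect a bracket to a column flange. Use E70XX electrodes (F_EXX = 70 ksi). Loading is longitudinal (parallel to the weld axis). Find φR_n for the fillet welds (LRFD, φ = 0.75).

φR_n ≈ 501 kips

Effective throat t_e = 0.707 × 0.625 = 0.4419 in.
Total length L = 36 in; A_we = 0.4419 × 36 = 15.91 in².
F_nw = 0.6 F_EXX = 0.6 × 70 = 42 ksi.
φR_n = 0.75 × 42 × 15.91 = 501.1 kips.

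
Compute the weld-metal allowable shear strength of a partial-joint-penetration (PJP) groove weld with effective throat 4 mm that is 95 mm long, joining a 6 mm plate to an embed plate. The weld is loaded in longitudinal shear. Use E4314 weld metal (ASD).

R_n/Ω ≈ 49 kN

E43XX → F_EXX = 430 MPa.
Effective throat (given) t_e = 4 mm.
A_we = 4 × 95 = 380 mm².
F_nw = 0.6 F_EXX = 258 MPa.
R_n/Ω = (258 × 380) / 2.0 × 10⁻³ = 49.02 kN.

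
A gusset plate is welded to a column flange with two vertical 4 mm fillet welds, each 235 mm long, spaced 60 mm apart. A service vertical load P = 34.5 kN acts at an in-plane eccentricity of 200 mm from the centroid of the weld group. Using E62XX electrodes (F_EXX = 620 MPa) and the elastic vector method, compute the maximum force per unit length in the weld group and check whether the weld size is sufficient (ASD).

f_max ≈ 349 N/mm; adequate

Total weld length L_w = 470 mm. Treat welds as unit-width lines.
Polar moment about centroid: J = 2[d³/12 + d(b/2)²] = 2[235³/12 + 235×30²] = 2586000 mm³.
Direct shear f_v = P/L_w = 34.5×10³ / 470 = 73.4 N/mm (vertical).
Torsion M = P·e = 34.5×10³ × 200 = 6900000 N·mm.
Critical point at (x, y) = (30, 117.5) from centroid. f_tx = M·y/J = 313.5 N/mm; f_ty = M·x/J = 80.05 N/mm.
Resultant f_max = √[f_tx² + (f_v + f_ty)²] = √[313.5² + (73.4 + 80.05)²] = 349.1 N/mm.
Capacity per unit length: r_n/Ω = (1/2.0) × 0.6 × 620 × (0.707 × 4) = 526 N/mm.
349.1 ≤ 526 → adequate.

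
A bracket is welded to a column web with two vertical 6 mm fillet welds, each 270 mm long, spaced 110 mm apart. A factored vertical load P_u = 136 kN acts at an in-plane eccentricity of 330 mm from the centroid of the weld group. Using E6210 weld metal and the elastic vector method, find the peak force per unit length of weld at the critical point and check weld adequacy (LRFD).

E62XX → F_EXX = 620 MPa.
Total weld length L_w = 540 mm. Treat welds as unit-width lines.
Polar moment about centroid: J = 2[d³/12 + d(b/2)²] = 2[270³/12 + 270×55²] = 4914000 mm³.
Direct shear f_v = P/L_w = 136×10³ / 540 = 251.9 N/mm (vertical).
Torsion M = P·e = 136×10³ × 330 = 44880000 N·mm.
Critical point at (x, y) = (55, 135) from centroid. f_tx = M·y/J = 1233 N/mm; f_ty = M·x/J = 502.3 N/mm.
Resultant f_max = √[f_tx² + (f_v + f_ty)²] = √[1233² + (251.9 + 502.3)²] = 1445 N/mm.
Capacity per unit length: φr_n = 0.75 × 0.6 × 620 × (0.707 × 6) = 1184 N/mm.
1445 > 1184 → NOT adequate.

f_max ≈ 1450 N/mm; NOT adequate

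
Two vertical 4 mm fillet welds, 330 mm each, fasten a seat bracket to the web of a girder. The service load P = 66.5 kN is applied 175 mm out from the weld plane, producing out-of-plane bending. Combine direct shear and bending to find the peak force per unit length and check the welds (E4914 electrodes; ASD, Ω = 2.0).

E49XX → F_EXX = 490 MPa.
L_w = 2 × 330 = 660 mm; section modulus (unit throat) S = 2 × L²/6 = 36300 mm².
Direct shear f_v = P/L_w = 66.5×10³/660 = 100.8 N/mm.
Moment M = P × e = 66.5×10³ × 175 = 11638000 N·mm; bending f_b = M/S = 320.6 N/mm.
f_max = √(f_v² + f_b²) = √(100.8² + 320.6²) = 336.1 N/mm.
r_n/Ω = (1/2.0) × 0.6 × 490 × (0.707 × 4) = 415.7 N/mm → adequate.

f_max ≈ 336 N/mm; adequate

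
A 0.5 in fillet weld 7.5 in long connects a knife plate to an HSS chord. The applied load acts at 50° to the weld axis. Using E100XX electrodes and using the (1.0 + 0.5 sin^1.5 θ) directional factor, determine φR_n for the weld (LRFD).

φR_n ≈ 159 kips

E100XX → F_EXX = 100 ksi.
t_e = 0.707 × 0.5 = 0.3535 in; A_we = 0.3535 × 7.5 = 2.651 in².
Directional factor: 1.0 + 0.5 sin^1.5(50°) = 1.335.
F_nw = 0.6 × 100 × 1.335 = 80.11 ksi.
φR_n = 0.75 × 80.11 × 2.651 = 159.3 kips.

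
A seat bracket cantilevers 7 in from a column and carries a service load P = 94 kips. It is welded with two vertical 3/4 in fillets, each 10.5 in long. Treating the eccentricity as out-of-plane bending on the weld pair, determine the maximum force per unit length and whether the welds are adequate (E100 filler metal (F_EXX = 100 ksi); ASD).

L_w = 2 × 10.5 = 21 in; section modulus (unit throat) S = 2 × L²/6 = 36.75 in².
Direct shear f_v = P/L_w = 94/21 = 4.476 kip/in.
Moment M = P × e = 94 × 7 = 658 kip·in; bending f_b = M/S = 17.9 kip/in.
f_max = √(f_v² + f_b²) = √(4.476² + 17.9²) = 18.46 kip/in.
r_n/Ω = (1/2.0) × 0.6 × 100 × (0.707 × 0.75) = 15.91 kip/in → NOT adequate.

f_max ≈ 18.5 kip/in; NOT adequate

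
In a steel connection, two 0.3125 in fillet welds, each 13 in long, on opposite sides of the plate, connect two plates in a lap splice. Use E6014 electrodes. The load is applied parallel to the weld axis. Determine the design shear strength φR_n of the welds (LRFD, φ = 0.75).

φR_n ≈ 155 kips

E60XX → F_EXX = 60 ksi.
Effective throat t_e = 0.707 × 0.3125 = 0.2209 in.
Total length L = 26 in; A_we = 0.2209 × 26 = 5.744 in².
F_nw = 0.6 F_EXX = 0.6 × 60 = 36 ksi.
φR_n = 0.75 × 36 × 5.744 = 155.1 kips.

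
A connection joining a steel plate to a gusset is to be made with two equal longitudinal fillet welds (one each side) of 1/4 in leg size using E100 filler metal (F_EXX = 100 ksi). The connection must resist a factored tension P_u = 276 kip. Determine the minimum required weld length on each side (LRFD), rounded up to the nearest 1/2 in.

Throat t_e = 0.707 × 0.25 = 0.1767 in.
φr_n = 0.75 × 0.6 × 100 × 0.1767 = 7.954 kip/in.
L_req = P_u / φr_n = 276 / 7.954 = 34.7 in total.
Per side: 34.7 / 2 = 17.35 in.
Round up → use L = 17.5 in on each side.

L = 17.5 in on each side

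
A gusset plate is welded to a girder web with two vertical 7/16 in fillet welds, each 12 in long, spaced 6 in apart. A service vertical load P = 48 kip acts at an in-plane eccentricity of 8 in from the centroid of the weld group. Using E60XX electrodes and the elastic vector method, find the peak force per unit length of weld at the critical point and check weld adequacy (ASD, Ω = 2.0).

E60XX → F_EXX = 60 ksi.
Total weld length L_w = 24 in. Treat welds as unit-width lines.
Polar moment about centroid: J = 2[d³/12 + d(b/2)²] = 2[12³/12 + 12×3²] = 504 in³.
Direct shear f_v = P/L_w = 48 / 24 = 2 kip/in (vertical).
Torsion M = P·e = 48 × 8 = 384 kip·in.
Critical point at (x, y) = (3, 6) from centroid. f_tx = M·y/J = 4.571 kip/in; f_ty = M·x/J = 2.286 kip/in.
Resultant f_max = √[f_tx² + (f_v + f_ty)²] = √[4.571² + (2 + 2.286)²] = 6.266 kip/in.
Capacity per unit length: r_n/Ω = (1/2.0) × 0.6 × 60 × (0.707 × 0.4375) = 5.568 kip/in.
6.266 > 5.568 → NOT adequate.

f_max ≈ 6.27 kip/in; NOT adequate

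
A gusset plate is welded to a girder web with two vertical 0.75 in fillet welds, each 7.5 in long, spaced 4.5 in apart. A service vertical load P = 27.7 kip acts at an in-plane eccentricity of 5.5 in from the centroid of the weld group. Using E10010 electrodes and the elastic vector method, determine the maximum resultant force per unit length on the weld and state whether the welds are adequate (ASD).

E100XX → F_EXX = 100 ksi.
Total weld length L_w = 15 in. Treat welds as unit-width lines.
Polar moment about centroid: J = 2[d³/12 + d(b/2)²] = 2[7.5³/12 + 7.5×2.25²] = 146.2 in³.
Direct shear f_v = P/L_w = 27.7 / 15 = 1.847 kip/in (vertical).
Torsion M = P·e = 27.7 × 5.5 = 152.35 kip·in.
Critical point at (x, y) = (2.25, 3.75) from centroid. f_tx = M·y/J = 3.906 kip/in; f_ty = M·x/J = 2.344 kip/in.
Resultant f_max = √[f_tx² + (f_v + f_ty)²] = √[3.906² + (1.847 + 2.344)²] = 5.729 kip/in.
Capacity per unit length: r_n/Ω = (1/2.0) × 0.6 × 100 × (0.707 × 0.75) = 15.91 kip/in.
5.729 ≤ 15.91 → adequate.

f_max ≈ 5.73 kip/in; adequate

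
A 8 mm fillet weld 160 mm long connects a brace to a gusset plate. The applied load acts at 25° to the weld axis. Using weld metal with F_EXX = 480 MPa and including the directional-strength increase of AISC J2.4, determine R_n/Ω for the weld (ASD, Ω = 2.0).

t_e = 0.707 × 8 = 5.656 mm; A_we = 5.656 × 160 = 905 mm².
Directional factor: 1.0 + 0.5 sin^1.5(25°) = 1.137.
F_nw = 0.6 × 480 × 1.137 = 327.6 MPa.
R_n/Ω = (327.6 × 905) / 2.0 × 10⁻³ = 148.2 kN.

R_n/Ω ≈ 148 kN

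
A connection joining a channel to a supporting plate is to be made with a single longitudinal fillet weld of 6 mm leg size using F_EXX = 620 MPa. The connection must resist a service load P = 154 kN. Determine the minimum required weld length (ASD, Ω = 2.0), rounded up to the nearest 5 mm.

L = 200 mm

Throat t_e = 0.707 × 6 = 4.242 mm.
r_n/Ω = (0.6 × 620 × 4.242) / 2.0 = 789 N/mm = 0.789 kN/mm.
L_req = P / (r_n/Ω) = 154 / 0.789 = 195.2 mm total.
Round up → use L = 200 mm.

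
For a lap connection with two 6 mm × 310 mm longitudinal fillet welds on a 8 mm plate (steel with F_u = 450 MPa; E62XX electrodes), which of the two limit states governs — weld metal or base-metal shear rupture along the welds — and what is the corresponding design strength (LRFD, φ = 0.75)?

φR_n ≈ 734 kN (weld metal governs)

E62XX → F_EXX = 620 MPa.
t_e = 0.707 × 6 = 4.242 mm; L = 620 mm.
Weld metal: φR_n = 0.75 × 0.6 × 620 × 4.242 × 620 × 10⁻³ = 733.8 kN.
Base metal (shear rupture): φR_n = 0.75 × 0.6 × 450 × 8 × 620 × 10⁻³ = 1004 kN.
Governing: weld metal.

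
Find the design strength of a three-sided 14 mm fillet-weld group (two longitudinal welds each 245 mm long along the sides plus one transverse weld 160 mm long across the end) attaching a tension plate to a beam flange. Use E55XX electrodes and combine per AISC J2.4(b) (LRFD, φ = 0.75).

E55XX → F_EXX = 550 MPa.
t_e = 0.707 × 14 = 9.898 mm.
R_nwl = 0.6 × 550 × 9.898 × 490 × 10⁻³ = 1601 kN (longitudinal, 2 welds).
R_nwt = 0.6 × 550 × 9.898 × 160 × 10⁻³ = 522.6 kN (transverse, base value).
(i) R_nwl + R_nwt = 2123 kN; (ii) 0.85 R_nwl + 1.5 R_nwt = 2144 kN.
R_n = max = 2144 kN [governs: (ii)]; φR_n = 1608 kN.

φR_n ≈ 1610 kN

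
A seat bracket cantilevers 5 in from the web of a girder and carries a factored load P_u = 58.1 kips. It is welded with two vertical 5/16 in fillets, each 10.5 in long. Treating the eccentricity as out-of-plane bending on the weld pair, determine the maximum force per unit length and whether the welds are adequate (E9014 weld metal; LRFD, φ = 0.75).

f_max ≈ 8.37 kip/in; adequate

E90XX → F_EXX = 90 ksi.
L_w = 2 × 10.5 = 21 in; section modulus (unit throat) S = 2 × L²/6 = 36.75 in².
Direct shear f_v = P/L_w = 58.1/21 = 2.767 kip/in.
Moment M = P × e = 58.1 × 5 = 290.5 kip·in; bending f_b = M/S = 7.905 kip/in.
f_max = √(f_v² + f_b²) = √(2.767² + 7.905²) = 8.375 kip/in.
φr_n = 0.75 × 0.6 × 90 × (0.707 × 0.3125) = 8.948 kip/in → adequate.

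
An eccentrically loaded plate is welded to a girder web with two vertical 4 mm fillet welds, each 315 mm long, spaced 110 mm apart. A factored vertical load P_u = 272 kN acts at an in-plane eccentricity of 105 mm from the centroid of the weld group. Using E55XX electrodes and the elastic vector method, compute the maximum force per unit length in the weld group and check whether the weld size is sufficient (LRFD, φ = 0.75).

E55XX → F_EXX = 550 MPa.
Total weld length L_w = 630 mm. Treat welds as unit-width lines.
Polar moment about centroid: J = 2[d³/12 + d(b/2)²] = 2[315³/12 + 315×55²] = 7115000 mm³.
Direct shear f_v = P/L_w = 272×10³ / 630 = 431.7 N/mm (vertical).
Torsion M = P·e = 272×10³ × 105 = 28560000 N·mm.
Critical point at (x, y) = (55, 157.5) from centroid. f_tx = M·y/J = 632.2 N/mm; f_ty = M·x/J = 220.8 N/mm.
Resultant f_max = √[f_tx² + (f_v + f_ty)²] = √[632.2² + (431.7 + 220.8)²] = 908.6 N/mm.
Capacity per unit length: φr_n = 0.75 × 0.6 × 550 × (0.707 × 4) = 699.9 N/mm.
908.6 > 699.9 → NOT adequate.

f_max ≈ 909 N/mm; NOT adequate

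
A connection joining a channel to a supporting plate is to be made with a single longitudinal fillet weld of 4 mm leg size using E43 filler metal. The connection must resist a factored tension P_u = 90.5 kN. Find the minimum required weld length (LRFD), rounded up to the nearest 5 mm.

E43XX → F_EXX = 430 MPa.
Throat t_e = 0.707 × 4 = 2.828 mm.
φr_n = 0.75 × 0.6 × 430 × 2.828 × 10⁻³ = 0.5472 kN/mm.
L_req = P_u / φr_n = 90.5 / 0.5472 = 165.4 mm total.
Round up → use L = 170 mm.

L = 170 mm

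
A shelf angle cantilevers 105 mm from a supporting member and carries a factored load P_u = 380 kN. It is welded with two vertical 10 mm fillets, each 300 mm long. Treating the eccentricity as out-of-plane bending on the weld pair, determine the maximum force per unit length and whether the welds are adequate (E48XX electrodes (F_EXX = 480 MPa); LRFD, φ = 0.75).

f_max ≈ 1470 N/mm; adequate

L_w = 2 × 300 = 600 mm; section modulus (unit throat) S = 2 × L²/6 = 30000 mm².
Direct shear f_v = P/L_w = 380×10³/600 = 633.3 N/mm.
Moment M = P × e = 380×10³ × 105 = 39900000 N·mm; bending f_b = M/S = 1330 N/mm.
f_max = √(f_v² + f_b²) = √(633.3² + 1330²) = 1473 N/mm.
φr_n = 0.75 × 0.6 × 480 × (0.707 × 10) = 1527 N/mm → adequate.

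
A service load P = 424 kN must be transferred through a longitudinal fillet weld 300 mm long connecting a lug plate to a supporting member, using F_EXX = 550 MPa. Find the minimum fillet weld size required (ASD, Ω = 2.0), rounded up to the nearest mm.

w = 13 mm

Total weld length L = 300 mm.
Required throat t_e = P × Ω / (0.6 F_EXX × L) = 424 × 2.0 / (0.6 × 550 × 300 × 10⁻³) = 8.566 mm.
Required leg w = t_e / 0.707 = 12.12 mm → use 13 mm.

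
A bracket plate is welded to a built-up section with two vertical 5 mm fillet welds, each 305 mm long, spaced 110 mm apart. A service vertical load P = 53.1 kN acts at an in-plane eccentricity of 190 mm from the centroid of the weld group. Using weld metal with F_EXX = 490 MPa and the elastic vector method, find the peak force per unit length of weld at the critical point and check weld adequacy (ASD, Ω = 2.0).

f_max ≈ 290 N/mm; adequate

Total weld length L_w = 610 mm. Treat welds as unit-width lines.
Polar moment about centroid: J = 2[d³/12 + d(b/2)²] = 2[305³/12 + 305×55²] = 6574000 mm³.
Direct shear f_v = P/L_w = 53.1×10³ / 610 = 87.05 N/mm (vertical).
Torsion M = P·e = 53.1×10³ × 190 = 10089000 N·mm.
Critical point at (x, y) = (55, 152.5) from centroid. f_tx = M·y/J = 234 N/mm; f_ty = M·x/J = 84.41 N/mm.
Resultant f_max = √[f_tx² + (f_v + f_ty)²] = √[234² + (87.05 + 84.41)²] = 290.1 N/mm.
Capacity per unit length: r_n/Ω = (1/2.0) × 0.6 × 490 × (0.707 × 5) = 519.6 N/mm.
290.1 ≤ 519.6 → adequate.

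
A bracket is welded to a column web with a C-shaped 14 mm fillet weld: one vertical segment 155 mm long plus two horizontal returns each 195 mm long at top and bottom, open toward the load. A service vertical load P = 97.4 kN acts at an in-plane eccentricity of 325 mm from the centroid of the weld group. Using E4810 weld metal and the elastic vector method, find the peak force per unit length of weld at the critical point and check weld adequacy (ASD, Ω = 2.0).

f_max ≈ 1100 N/mm; adequate

E48XX → F_EXX = 480 MPa.
Total weld length L_w = 545 mm. Treat welds as unit-width lines.
Centroid: x̄ = 2×195×97.5 / 545 = 69.77 mm from the vertical weld.
Polar moment about centroid: J = I_x + I_y = [155³/12 + 2×195×77.5²] + [155×69.77² + 2(195³/12 + 195×27.73²)] = 4943000 mm³.
Direct shear f_v = P/L_w = 97.4×10³ / 545 = 178.7 N/mm (vertical).
Torsion M = P·e = 97.4×10³ × 325 = 31655000 N·mm.
Critical point at (x, y) = (125.2, 77.5) from centroid. f_tx = M·y/J = 496.3 N/mm; f_ty = M·x/J = 802 N/mm.
Resultant f_max = √[f_tx² + (f_v + f_ty)²] = √[496.3² + (178.7 + 802)²] = 1099 N/mm.
Capacity per unit length: r_n/Ω = (1/2.0) × 0.6 × 480 × (0.707 × 14) = 1425 N/mm.
1099 ≤ 1425 → adequate.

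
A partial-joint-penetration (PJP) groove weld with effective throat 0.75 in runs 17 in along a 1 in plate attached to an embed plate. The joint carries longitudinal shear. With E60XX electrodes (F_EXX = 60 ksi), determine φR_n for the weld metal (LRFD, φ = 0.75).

φR_n ≈ 344 kips

Effective throat (given) t_e = 0.75 in.
A_we = 0.75 × 17 = 12.75 in².
F_nw = 0.6 F_EXX = 36 ksi.
φR_n = 0.75 × 36 × 12.75 = 344.2 kips.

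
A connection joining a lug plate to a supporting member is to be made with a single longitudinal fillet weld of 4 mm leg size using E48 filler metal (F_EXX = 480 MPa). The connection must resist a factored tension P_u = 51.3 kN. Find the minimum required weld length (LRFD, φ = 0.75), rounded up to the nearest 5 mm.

L = 85 mm

Throat t_e = 0.707 × 4 = 2.828 mm.
φr_n = 0.75 × 0.6 × 480 × 2.828 × 10⁻³ = 0.6108 kN/mm.
L_req = P_u / φr_n = 51.3 / 0.6108 = 83.98 mm total.
Round up → use L = 85 mm.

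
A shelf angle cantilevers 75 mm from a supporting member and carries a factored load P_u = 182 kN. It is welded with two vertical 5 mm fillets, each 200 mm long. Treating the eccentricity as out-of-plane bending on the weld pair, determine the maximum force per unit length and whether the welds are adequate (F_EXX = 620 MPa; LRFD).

L_w = 2 × 200 = 400 mm; section modulus (unit throat) S = 2 × L²/6 = 13330 mm².
Direct shear f_v = P/L_w = 182×10³/400 = 455 N/mm.
Moment M = P × e = 182×10³ × 75 = 13650000 N·mm; bending f_b = M/S = 1024 N/mm.
f_max = √(f_v² + f_b²) = √(455² + 1024²) = 1120 N/mm.
φr_n = 0.75 × 0.6 × 620 × (0.707 × 5) = 986.3 N/mm → NOT adequate.

f_max ≈ 1120 N/mm; NOT adequate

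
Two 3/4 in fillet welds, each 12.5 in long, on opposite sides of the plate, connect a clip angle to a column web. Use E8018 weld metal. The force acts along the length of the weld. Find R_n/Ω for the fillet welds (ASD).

E80XX → F_EXX = 80 ksi.
Effective throat t_e = 0.707 × 0.75 = 0.5302 in.
Total length L = 25 in; A_we = 0.5302 × 25 = 13.26 in².
F_nw = 0.6 F_EXX = 0.6 × 80 = 48 ksi.
R_n = 48 × 13.26 = 636.3 kip; R_n/Ω = 636.3/2.0 = 318.1 kip.

R_n/Ω ≈ 318 kip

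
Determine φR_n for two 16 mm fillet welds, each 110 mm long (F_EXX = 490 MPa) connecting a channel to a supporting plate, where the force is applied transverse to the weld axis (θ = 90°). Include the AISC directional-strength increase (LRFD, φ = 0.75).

φR_n ≈ 823 kN

t_e = 0.707 × 16 = 11.31 mm; A_we = 11.31 × 220 = 2489 mm².
Directional factor: 1.0 + 0.5 sin^1.5(90°) = 1.5.
F_nw = 0.6 × 490 × 1.5 = 441 MPa.
φR_n = 0.75 × 441 × 2489 × 10⁻³ = 823.1 kN.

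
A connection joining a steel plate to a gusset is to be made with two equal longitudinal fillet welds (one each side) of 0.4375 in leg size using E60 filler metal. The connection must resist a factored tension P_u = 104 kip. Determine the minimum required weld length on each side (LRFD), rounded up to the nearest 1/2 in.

L = 6.5 in on each side

E60XX → F_EXX = 60 ksi.
Throat t_e = 0.707 × 0.4375 = 0.3093 in.
φr_n = 0.75 × 0.6 × 60 × 0.3093 = 8.351 kip/in.
L_req = P_u / φr_n = 104 / 8.351 = 12.45 in total.
Per side: 12.45 / 2 = 6.226 in.
Round up → use L = 6.5 in on each side.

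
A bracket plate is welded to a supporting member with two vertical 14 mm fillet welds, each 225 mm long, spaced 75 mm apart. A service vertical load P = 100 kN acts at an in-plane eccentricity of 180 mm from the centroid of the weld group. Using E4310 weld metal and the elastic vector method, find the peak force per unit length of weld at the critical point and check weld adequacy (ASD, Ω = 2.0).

f_max ≈ 938 N/mm; adequate

E43XX → F_EXX = 430 MPa.
Total weld length L_w = 450 mm. Treat welds as unit-width lines.
Polar moment about centroid: J = 2[d³/12 + d(b/2)²] = 2[225³/12 + 225×37.5²] = 2531000 mm³.
Direct shear f_v = P/L_w = 100×10³ / 450 = 222.2 N/mm (vertical).
Torsion M = P·e = 100×10³ × 180 = 18000000 N·mm.
Critical point at (x, y) = (37.5, 112.5) from centroid. f_tx = M·y/J = 800 N/mm; f_ty = M·x/J = 266.7 N/mm.
Resultant f_max = √[f_tx² + (f_v + f_ty)²] = √[800² + (222.2 + 266.7)²] = 937.6 N/mm.
Capacity per unit length: r_n/Ω = (1/2.0) × 0.6 × 430 × (0.707 × 14) = 1277 N/mm.
937.6 ≤ 1277 → adequate.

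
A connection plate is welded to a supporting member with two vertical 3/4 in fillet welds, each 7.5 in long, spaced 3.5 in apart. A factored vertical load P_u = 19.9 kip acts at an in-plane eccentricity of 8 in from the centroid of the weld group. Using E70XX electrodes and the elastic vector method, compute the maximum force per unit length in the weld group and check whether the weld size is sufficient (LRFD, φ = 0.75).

f_max ≈ 6.34 kip/in; adequate

E70XX → F_EXX = 70 ksi.
Total weld length L_w = 15 in. Treat welds as unit-width lines.
Polar moment about centroid: J = 2[d³/12 + d(b/2)²] = 2[7.5³/12 + 7.5×1.75²] = 116.2 in³.
Direct shear f_v = P/L_w = 19.9 / 15 = 1.327 kip/in (vertical).
Torsion M = P·e = 19.9 × 8 = 159.2 kip·in.
Critical point at (x, y) = (1.75, 3.75) from centroid. f_tx = M·y/J = 5.135 kip/in; f_ty = M·x/J = 2.397 kip/in.
Resultant f_max = √[f_tx² + (f_v + f_ty)²] = √[5.135² + (1.327 + 2.397)²] = 6.343 kip/in.
Capacity per unit length: φr_n = 0.75 × 0.6 × 70 × (0.707 × 0.75) = 16.7 kip/in.
6.343 ≤ 16.7 → adequate.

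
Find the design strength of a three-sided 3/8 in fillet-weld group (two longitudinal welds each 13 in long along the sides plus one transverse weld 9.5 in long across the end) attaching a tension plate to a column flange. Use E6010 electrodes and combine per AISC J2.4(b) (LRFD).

E60XX → F_EXX = 60 ksi.
t_e = 0.707 × 0.375 = 0.2651 in.
R_nwl = 0.6 × 60 × 0.2651 × 26 = 248.2 kips (longitudinal, 2 welds).
R_nwt = 0.6 × 60 × 0.2651 × 9.5 = 90.67 kips (transverse, base value).
(i) R_nwl + R_nwt = 338.8 kips; (ii) 0.85 R_nwl + 1.5 R_nwt = 346.9 kips.
R_n = max = 346.9 kips [governs: (ii)]; φR_n = 260.2 kips.

φR_n ≈ 260 kips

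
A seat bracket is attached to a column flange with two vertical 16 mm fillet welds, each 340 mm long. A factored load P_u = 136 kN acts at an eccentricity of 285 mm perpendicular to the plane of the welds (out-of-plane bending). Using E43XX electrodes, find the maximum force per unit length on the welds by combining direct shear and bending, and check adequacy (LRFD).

f_max ≈ 1030 N/mm; adequate

E43XX → F_EXX = 430 MPa.
L_w = 2 × 340 = 680 mm; section modulus (unit throat) S = 2 × L²/6 = 38530 mm².
Direct shear f_v = P/L_w = 136×10³/680 = 200 N/mm.
Moment M = P × e = 136×10³ × 285 = 38760000 N·mm; bending f_b = M/S = 1006 N/mm.
f_max = √(f_v² + f_b²) = √(200² + 1006²) = 1026 N/mm.
φr_n = 0.75 × 0.6 × 430 × (0.707 × 16) = 2189 N/mm → adequate.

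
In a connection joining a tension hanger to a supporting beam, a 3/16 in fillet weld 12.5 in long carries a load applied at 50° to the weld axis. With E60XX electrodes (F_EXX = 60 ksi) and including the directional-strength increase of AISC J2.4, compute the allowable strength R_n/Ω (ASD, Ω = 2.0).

R_n/Ω ≈ 39.8 kips

t_e = 0.707 × 0.1875 = 0.1326 in; A_we = 0.1326 × 12.5 = 1.657 in².
Directional factor: 1.0 + 0.5 sin^1.5(50°) = 1.335.
F_nw = 0.6 × 60 × 1.335 = 48.07 ksi.
R_n/Ω = (48.07 × 1.657) / 2.0 = 39.83 kips.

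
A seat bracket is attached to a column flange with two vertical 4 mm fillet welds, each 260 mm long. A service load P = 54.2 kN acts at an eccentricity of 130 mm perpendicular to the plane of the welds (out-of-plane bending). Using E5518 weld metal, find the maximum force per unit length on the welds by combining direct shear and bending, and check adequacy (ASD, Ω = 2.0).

f_max ≈ 330 N/mm; adequate

E55XX → F_EXX = 550 MPa.
L_w = 2 × 260 = 520 mm; section modulus (unit throat) S = 2 × L²/6 = 22530 mm².
Direct shear f_v = P/L_w = 54.2×10³/520 = 104.2 N/mm.
Moment M = P × e = 54.2×10³ × 130 = 7046000 N·mm; bending f_b = M/S = 312.7 N/mm.
f_max = √(f_v² + f_b²) = √(104.2² + 312.7²) = 329.6 N/mm.
r_n/Ω = (1/2.0) × 0.6 × 550 × (0.707 × 4) = 466.6 N/mm → adequate.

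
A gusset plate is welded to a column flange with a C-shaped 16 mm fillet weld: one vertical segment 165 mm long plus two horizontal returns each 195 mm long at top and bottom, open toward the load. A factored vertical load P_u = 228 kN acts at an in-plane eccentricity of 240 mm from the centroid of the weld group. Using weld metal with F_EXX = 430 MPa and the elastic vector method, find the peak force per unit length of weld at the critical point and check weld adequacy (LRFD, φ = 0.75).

f_max ≈ 1900 N/mm; adequate

Total weld length L_w = 555 mm. Treat welds as unit-width lines.
Centroid: x̄ = 2×195×97.5 / 555 = 68.51 mm from the vertical weld.
Polar moment about centroid: J = I_x + I_y = [165³/12 + 2×195×82.5²] + [165×68.51² + 2(195³/12 + 195×28.99²)] = 5367000 mm³.
Direct shear f_v = P/L_w = 228×10³ / 555 = 410.8 N/mm (vertical).
Torsion M = P·e = 228×10³ × 240 = 54720000 N·mm.
Critical point at (x, y) = (126.5, 82.5) from centroid. f_tx = M·y/J = 841.2 N/mm; f_ty = M·x/J = 1290 N/mm.
Resultant f_max = √[f_tx² + (f_v + f_ty)²] = √[841.2² + (410.8 + 1290)²] = 1897 N/mm.
Capacity per unit length: φr_n = 0.75 × 0.6 × 430 × (0.707 × 16) = 2189 N/mm.
1897 ≤ 2189 → adequate.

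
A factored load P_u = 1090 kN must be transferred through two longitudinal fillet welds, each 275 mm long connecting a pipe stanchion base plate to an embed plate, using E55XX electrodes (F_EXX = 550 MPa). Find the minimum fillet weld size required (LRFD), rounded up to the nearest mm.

w = 12 mm

Total weld length L = 550 mm.
Required throat t_e = P_u / (φ × 0.6 F_EXX × L) = 1090 / (0.75 × 0.6 × 550 × 550 × 10⁻³) = 8.007 mm.
Required leg w = t_e / 0.707 = 11.33 mm → use 12 mm.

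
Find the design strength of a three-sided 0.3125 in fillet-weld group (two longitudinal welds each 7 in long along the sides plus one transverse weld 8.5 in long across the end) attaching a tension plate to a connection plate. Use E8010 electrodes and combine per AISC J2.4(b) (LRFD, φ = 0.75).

E80XX → F_EXX = 80 ksi.
t_e = 0.707 × 0.3125 = 0.2209 in.
R_nwl = 0.6 × 80 × 0.2209 × 14 = 148.5 kip (longitudinal, 2 welds).
R_nwt = 0.6 × 80 × 0.2209 × 8.5 = 90.14 kip (transverse, base value).
(i) R_nwl + R_nwt = 238.6 kip; (ii) 0.85 R_nwl + 1.5 R_nwt = 261.4 kip.
R_n = max = 261.4 kip [governs: (ii)]; φR_n = 196.1 kip.

φR_n ≈ 196 kip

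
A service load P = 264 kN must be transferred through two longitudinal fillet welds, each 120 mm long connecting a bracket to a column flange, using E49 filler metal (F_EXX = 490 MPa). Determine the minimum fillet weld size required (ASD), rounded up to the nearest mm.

w = 11 mm

Total weld length L = 240 mm.
Required throat t_e = P × Ω / (0.6 F_EXX × L) = 264 × 2.0 / (0.6 × 490 × 240 × 10⁻³) = 7.483 mm.
Required leg w = t_e / 0.707 = 10.58 mm → use 11 mm.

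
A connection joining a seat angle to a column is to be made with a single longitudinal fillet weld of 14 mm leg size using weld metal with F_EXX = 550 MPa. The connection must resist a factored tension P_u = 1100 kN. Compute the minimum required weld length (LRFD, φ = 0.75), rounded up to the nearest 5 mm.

L = 450 mm

Throat t_e = 0.707 × 14 = 9.898 mm.
φr_n = 0.75 × 0.6 × 550 × 9.898 × 10⁻³ = 2.45 kN/mm.
L_req = P_u / φr_n = 1100 / 2.45 = 449 mm total.
Round up → use L = 450 mm.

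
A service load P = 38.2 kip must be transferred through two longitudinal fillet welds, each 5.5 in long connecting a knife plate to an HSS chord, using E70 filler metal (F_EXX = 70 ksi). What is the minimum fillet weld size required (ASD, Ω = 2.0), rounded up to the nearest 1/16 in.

Total weld length L = 11 in.
Required throat t_e = P × Ω / (0.6 F_EXX × L) = 38.2 × 2.0 / (0.6 × 70 × 11) = 0.1654 in.
Required leg w = t_e / 0.707 = 0.2339 in → use 1/4 in.

w = 1/4 in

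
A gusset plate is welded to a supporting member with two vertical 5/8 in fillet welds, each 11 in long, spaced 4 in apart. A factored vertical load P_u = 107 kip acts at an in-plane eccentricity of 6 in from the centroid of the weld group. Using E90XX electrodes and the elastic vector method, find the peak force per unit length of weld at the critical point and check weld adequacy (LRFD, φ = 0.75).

E90XX → F_EXX = 90 ksi.
Total weld length L_w = 22 in. Treat welds as unit-width lines.
Polar moment about centroid: J = 2[d³/12 + d(b/2)²] = 2[11³/12 + 11×2²] = 309.8 in³.
Direct shear f_v = P/L_w = 107 / 22 = 4.864 kip/in (vertical).
Torsion M = P·e = 107 × 6 = 642 kip·in.
Critical point at (x, y) = (2, 5.5) from centroid. f_tx = M·y/J = 11.4 kip/in; f_ty = M·x/J = 4.144 kip/in.
Resultant f_max = √[f_tx² + (f_v + f_ty)²] = √[11.4² + (4.864 + 4.144)²] = 14.53 kip/in.
Capacity per unit length: φr_n = 0.75 × 0.6 × 90 × (0.707 × 0.625) = 17.9 kip/in.
14.53 ≤ 17.9 → adequate.

f_max ≈ 14.5 kip/in; adequate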